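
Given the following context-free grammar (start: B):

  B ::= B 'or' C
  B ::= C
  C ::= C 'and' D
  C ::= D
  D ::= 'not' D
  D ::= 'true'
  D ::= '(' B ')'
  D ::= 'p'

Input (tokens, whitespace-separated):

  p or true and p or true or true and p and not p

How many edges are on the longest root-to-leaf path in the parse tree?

6

[B [B [B [B [C [D p]]] or [C [C [D true]] and [D p]]] or [C [D true]]] or [C [C [C [D true]] and [D p]] and [D not [D p]]]]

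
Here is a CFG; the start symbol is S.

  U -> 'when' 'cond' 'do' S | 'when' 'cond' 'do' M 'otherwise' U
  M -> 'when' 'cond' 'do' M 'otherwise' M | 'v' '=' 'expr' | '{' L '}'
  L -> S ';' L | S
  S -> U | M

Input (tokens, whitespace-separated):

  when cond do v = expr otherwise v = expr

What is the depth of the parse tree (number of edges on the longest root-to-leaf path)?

3

[S [M when cond do [M v = expr] otherwise [M v = expr]]]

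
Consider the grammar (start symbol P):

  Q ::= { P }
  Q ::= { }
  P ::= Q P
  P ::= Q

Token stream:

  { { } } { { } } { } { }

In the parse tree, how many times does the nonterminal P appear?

[P [Q { [P [Q { }]] }] [P [Q { [P [Q { }]] }] [P [Q { }] [P [Q { }]]]]]

6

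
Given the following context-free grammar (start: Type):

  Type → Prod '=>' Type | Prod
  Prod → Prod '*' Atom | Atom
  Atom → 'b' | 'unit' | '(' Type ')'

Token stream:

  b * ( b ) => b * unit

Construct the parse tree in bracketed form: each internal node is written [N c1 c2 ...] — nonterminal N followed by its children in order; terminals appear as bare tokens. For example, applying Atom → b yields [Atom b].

[Type [Prod [Prod [Atom b]] * [Atom ( [Type [Prod [Atom b]]] )]] => [Type [Prod [Prod [Atom b]] * [Atom unit]]]]

Type
Prod => Type
Prod * Atom => Type
Atom * Atom => Type
b * Atom => Type
b * ( Type ) => Type
b * ( Prod ) => Type
b * ( Atom ) => Type
b * ( b ) => Type
b * ( b ) => Prod
b * ( b ) => Prod * Atom
b * ( b ) => Atom * Atom
b * ( b ) => b * Atom
b * ( b ) => b * unit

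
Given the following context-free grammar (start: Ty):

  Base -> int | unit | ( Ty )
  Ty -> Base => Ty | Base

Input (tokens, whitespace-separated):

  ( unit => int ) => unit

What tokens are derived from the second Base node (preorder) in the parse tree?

[Ty [Base ( [Ty [Base unit] => [Ty [Base int]]] )] => [Ty [Base unit]]]

unit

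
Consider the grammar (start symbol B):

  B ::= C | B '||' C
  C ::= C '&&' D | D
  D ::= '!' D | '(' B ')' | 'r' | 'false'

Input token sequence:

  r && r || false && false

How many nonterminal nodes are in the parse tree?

10

[B [B [C [C [D r]] && [D r]]] || [C [C [D false]] && [D false]]]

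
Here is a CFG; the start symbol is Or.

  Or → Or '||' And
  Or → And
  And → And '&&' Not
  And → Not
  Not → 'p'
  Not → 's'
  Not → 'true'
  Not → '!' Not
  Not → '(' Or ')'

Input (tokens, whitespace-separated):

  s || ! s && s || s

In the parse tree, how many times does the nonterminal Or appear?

3

[Or [Or [Or [And [Not s]]] || [And [And [Not ! [Not s]]] && [Not s]]] || [And [Not s]]]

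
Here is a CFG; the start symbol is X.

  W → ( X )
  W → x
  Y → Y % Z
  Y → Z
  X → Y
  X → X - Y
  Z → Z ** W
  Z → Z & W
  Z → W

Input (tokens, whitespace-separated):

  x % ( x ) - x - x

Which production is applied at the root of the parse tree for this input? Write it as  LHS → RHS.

[X [X [X [Y [Y [Z [W x]]] % [Z [W ( [X [Y [Z [W x]]]] )]]]] - [Y [Z [W x]]]] - [Y [Z [W x]]]]

X → X - Y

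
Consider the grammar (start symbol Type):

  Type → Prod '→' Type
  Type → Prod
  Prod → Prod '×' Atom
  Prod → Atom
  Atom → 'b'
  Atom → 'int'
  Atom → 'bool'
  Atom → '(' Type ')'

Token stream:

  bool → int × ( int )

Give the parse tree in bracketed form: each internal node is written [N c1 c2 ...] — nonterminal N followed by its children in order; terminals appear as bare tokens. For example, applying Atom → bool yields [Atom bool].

Type
Prod → Type
Atom → Type
bool → Type
bool → Prod
bool → Prod × Atom
bool → Atom × Atom
bool → int × Atom
bool → int × ( Type )
bool → int × ( Prod )
bool → int × ( Atom )
bool → int × ( int )

[Type [Prod [Atom bool]] → [Type [Prod [Prod [Atom int]] × [Atom ( [Type [Prod [Atom int]]] )]]]]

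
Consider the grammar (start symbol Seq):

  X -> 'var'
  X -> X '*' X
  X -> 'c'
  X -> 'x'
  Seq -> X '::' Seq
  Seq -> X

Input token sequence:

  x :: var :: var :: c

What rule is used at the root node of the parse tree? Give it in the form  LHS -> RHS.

[Seq [X x] :: [Seq [X var] :: [Seq [X var] :: [Seq [X c]]]]]

Seq -> X '::' Seq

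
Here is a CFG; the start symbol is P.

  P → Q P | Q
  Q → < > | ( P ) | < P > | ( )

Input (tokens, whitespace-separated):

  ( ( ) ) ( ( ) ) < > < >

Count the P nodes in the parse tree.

6

[P [Q ( [P [Q ( )]] )] [P [Q ( [P [Q ( )]] )] [P [Q < >] [P [Q < >]]]]]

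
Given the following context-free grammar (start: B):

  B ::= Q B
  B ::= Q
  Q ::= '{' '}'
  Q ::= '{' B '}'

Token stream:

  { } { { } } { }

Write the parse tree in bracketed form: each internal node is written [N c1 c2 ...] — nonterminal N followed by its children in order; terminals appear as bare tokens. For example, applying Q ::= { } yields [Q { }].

[B [Q { }] [B [Q { [B [Q { }]] }] [B [Q { }]]]]

B
Q B
{ } B
{ } Q B
{ } { B } B
{ } { Q } B
{ } { { } } B
{ } { { } } Q
{ } { { } } { }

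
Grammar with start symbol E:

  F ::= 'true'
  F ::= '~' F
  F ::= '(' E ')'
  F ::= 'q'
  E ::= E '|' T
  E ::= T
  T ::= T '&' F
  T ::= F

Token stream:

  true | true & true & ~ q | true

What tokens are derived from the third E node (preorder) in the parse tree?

true

[E [E [E [T [F true]]] | [T [T [T [F true]] & [F true]] & [F ~ [F q]]]] | [T [F true]]]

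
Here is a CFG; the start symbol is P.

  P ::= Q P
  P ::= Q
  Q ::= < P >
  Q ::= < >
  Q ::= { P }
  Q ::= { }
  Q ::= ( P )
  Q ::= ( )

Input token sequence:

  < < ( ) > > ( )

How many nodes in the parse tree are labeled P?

4

[P [Q < [P [Q < [P [Q ( )]] >]] >] [P [Q ( )]]]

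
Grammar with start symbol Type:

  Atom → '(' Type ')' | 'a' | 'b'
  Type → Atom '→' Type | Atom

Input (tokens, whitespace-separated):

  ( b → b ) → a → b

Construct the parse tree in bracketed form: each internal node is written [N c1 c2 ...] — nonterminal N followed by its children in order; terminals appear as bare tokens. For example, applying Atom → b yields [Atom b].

[Type [Atom ( [Type [Atom b] → [Type [Atom b]]] )] → [Type [Atom a] → [Type [Atom b]]]]

Type
Atom → Type
( Type ) → Type
( Atom → Type ) → Type
( b → Type ) → Type
( b → Atom ) → Type
( b → b ) → Type
( b → b ) → Atom → Type
( b → b ) → a → Type
( b → b ) → a → Atom
( b → b ) → a → b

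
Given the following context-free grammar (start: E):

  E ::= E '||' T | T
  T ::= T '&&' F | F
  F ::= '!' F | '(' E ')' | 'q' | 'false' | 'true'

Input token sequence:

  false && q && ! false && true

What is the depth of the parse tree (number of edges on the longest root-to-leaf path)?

6

[E [T [T [T [T [F false]] && [F q]] && [F ! [F false]]] && [F true]]]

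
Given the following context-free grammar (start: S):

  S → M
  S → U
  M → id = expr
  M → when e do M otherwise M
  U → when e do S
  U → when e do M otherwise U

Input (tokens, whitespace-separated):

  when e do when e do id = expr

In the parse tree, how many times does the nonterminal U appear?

2

[S [U when e do [S [U when e do [S [M id = expr]]]]]]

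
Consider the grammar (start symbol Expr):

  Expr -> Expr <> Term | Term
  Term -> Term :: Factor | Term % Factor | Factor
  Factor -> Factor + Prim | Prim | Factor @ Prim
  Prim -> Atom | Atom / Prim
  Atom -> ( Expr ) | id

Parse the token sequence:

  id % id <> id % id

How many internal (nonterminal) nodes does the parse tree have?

18

[Expr [Expr [Term [Term [Factor [Prim [Atom id]]]] % [Factor [Prim [Atom id]]]]] <> [Term [Term [Factor [Prim [Atom id]]]] % [Factor [Prim [Atom id]]]]]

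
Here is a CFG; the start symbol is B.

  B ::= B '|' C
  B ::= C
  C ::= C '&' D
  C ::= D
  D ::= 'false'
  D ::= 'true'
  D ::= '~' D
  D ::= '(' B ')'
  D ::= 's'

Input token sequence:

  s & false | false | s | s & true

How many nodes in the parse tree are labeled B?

4

[B [B [B [B [C [C [D s]] & [D false]]] | [C [D false]]] | [C [D s]]] | [C [C [D s]] & [D true]]]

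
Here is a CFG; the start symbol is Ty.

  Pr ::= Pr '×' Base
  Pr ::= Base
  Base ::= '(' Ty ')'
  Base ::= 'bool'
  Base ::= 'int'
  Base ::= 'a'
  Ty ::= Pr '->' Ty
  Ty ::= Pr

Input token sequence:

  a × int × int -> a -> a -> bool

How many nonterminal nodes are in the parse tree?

16

[Ty [Pr [Pr [Pr [Base a]] × [Base int]] × [Base int]] -> [Ty [Pr [Base a]] -> [Ty [Pr [Base a]] -> [Ty [Pr [Base bool]]]]]]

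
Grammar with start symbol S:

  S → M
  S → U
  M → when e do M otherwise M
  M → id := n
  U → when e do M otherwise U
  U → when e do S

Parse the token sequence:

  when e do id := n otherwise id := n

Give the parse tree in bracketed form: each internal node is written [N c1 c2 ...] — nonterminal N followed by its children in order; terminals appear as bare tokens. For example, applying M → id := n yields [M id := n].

[S [M when e do [M id := n] otherwise [M id := n]]]

S
M
when e do M otherwise M
when e do id := n otherwise M
when e do id := n otherwise id := n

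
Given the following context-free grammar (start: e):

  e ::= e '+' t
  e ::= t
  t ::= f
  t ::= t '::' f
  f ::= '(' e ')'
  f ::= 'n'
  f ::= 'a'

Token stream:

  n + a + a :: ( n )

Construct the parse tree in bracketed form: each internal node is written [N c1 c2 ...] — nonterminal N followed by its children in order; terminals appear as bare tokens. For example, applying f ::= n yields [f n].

e
e + t
e + t + t
t + t + t
f + t + t
n + t + t
n + f + t
n + a + t
n + a + t :: f
n + a + f :: f
n + a + a :: f
n + a + a :: ( e )
n + a + a :: ( t )
n + a + a :: ( f )
n + a + a :: ( n )

[e [e [e [t [f n]]] + [t [f a]]] + [t [t [f a]] :: [f ( [e [t [f n]]] )]]]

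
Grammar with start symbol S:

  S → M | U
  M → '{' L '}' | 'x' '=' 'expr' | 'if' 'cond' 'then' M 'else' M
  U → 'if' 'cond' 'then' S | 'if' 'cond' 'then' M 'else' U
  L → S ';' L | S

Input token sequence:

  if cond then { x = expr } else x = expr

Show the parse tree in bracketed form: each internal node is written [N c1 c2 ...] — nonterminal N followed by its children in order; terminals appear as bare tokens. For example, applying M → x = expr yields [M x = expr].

[S [M if cond then [M { [L [S [M x = expr]]] }] else [M x = expr]]]

S
M
if cond then M else M
if cond then { L } else M
if cond then { S } else M
if cond then { M } else M
if cond then { x = expr } else M
if cond then { x = expr } else x = expr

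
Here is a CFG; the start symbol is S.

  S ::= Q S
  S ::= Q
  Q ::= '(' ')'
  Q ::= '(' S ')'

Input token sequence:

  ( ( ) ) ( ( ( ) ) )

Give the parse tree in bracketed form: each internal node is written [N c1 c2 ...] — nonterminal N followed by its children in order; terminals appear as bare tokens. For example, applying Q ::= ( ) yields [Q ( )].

S
Q S
( S ) S
( Q ) S
( ( ) ) S
( ( ) ) Q
( ( ) ) ( S )
( ( ) ) ( Q )
( ( ) ) ( ( S ) )
( ( ) ) ( ( Q ) )
( ( ) ) ( ( ( ) ) )

[S [Q ( [S [Q ( )]] )] [S [Q ( [S [Q ( [S [Q ( )]] )]] )]]]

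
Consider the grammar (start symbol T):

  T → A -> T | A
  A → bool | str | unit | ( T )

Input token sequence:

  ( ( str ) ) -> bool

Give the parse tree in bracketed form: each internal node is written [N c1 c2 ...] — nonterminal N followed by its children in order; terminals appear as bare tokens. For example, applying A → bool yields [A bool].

T
A -> T
( T ) -> T
( A ) -> T
( ( T ) ) -> T
( ( A ) ) -> T
( ( str ) ) -> T
( ( str ) ) -> A
( ( str ) ) -> bool

[T [A ( [T [A ( [T [A str]] )]] )] -> [T [A bool]]]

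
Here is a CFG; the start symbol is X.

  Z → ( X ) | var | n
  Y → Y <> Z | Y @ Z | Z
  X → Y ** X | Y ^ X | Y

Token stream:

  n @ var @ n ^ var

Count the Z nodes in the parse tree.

[X [Y [Y [Y [Z n]] @ [Z var]] @ [Z n]] ^ [X [Y [Z var]]]]

4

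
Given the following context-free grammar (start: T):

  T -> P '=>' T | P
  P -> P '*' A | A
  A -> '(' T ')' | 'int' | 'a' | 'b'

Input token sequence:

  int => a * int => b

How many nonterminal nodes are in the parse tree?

11

[T [P [A int]] => [T [P [P [A a]] * [A int]] => [T [P [A b]]]]]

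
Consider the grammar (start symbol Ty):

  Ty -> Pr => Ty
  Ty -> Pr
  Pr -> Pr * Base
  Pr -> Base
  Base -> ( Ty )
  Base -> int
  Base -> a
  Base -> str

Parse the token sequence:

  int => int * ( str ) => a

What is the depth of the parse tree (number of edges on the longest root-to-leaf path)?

[Ty [Pr [Base int]] => [Ty [Pr [Pr [Base int]] * [Base ( [Ty [Pr [Base str]]] )]] => [Ty [Pr [Base a]]]]]

7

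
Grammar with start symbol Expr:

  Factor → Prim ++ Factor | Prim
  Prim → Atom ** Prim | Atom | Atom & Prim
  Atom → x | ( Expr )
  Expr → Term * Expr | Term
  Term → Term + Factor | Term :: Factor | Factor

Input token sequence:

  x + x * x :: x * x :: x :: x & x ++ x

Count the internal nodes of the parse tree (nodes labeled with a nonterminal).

[Expr [Term [Term [Factor [Prim [Atom x]]]] + [Factor [Prim [Atom x]]]] * [Expr [Term [Term [Factor [Prim [Atom x]]]] :: [Factor [Prim [Atom x]]]] * [Expr [Term [Term [Term [Factor [Prim [Atom x]]]] :: [Factor [Prim [Atom x]]]] :: [Factor [Prim [Atom x] & [Prim [Atom x]]] ++ [Factor [Prim [Atom x]]]]]]]]

36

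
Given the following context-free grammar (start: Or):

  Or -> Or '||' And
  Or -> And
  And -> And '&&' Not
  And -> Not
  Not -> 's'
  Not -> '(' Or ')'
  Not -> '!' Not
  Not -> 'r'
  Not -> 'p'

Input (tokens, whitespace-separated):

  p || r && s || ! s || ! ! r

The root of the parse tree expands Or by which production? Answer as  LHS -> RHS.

[Or [Or [Or [Or [And [Not p]]] || [And [And [Not r]] && [Not s]]] || [And [Not ! [Not s]]]] || [And [Not ! [Not ! [Not r]]]]]

Or -> Or '||' And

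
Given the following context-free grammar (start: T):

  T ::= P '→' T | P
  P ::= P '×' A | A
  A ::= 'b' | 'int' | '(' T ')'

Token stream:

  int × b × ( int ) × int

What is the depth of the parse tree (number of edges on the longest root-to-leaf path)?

7

[T [P [P [P [P [A int]] × [A b]] × [A ( [T [P [A int]]] )]] × [A int]]]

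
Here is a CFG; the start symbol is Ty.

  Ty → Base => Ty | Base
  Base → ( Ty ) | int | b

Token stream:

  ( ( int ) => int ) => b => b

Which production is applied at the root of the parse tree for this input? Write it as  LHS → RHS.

[Ty [Base ( [Ty [Base ( [Ty [Base int]] )] => [Ty [Base int]]] )] => [Ty [Base b] => [Ty [Base b]]]]

Ty → Base => Ty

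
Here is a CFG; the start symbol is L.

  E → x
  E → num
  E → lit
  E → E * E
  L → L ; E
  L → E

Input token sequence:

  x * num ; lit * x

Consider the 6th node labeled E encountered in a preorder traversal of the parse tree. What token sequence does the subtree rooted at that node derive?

[L [L [E [E x] * [E num]]] ; [E [E lit] * [E x]]]

x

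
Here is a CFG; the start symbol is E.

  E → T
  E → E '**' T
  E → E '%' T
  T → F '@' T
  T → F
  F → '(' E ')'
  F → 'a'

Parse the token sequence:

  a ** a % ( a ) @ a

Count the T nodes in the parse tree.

[E [E [E [T [F a]]] ** [T [F a]]] % [T [F ( [E [T [F a]]] )] @ [T [F a]]]]

5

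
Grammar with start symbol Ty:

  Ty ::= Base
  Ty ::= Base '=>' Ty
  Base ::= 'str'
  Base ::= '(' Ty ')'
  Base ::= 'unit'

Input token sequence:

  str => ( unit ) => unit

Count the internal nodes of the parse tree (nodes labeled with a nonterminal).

[Ty [Base str] => [Ty [Base ( [Ty [Base unit]] )] => [Ty [Base unit]]]]

8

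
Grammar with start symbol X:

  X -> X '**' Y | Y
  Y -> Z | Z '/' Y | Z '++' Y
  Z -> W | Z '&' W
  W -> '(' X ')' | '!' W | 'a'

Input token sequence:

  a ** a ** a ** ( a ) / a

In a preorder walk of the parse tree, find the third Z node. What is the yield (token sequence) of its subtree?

[X [X [X [X [Y [Z [W a]]]] ** [Y [Z [W a]]]] ** [Y [Z [W a]]]] ** [Y [Z [W ( [X [Y [Z [W a]]]] )]] / [Y [Z [W a]]]]]

a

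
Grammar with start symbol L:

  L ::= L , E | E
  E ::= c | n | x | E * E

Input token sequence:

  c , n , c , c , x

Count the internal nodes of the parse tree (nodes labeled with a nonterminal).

10

[L [L [L [L [L [E c]] , [E n]] , [E c]] , [E c]] , [E x]]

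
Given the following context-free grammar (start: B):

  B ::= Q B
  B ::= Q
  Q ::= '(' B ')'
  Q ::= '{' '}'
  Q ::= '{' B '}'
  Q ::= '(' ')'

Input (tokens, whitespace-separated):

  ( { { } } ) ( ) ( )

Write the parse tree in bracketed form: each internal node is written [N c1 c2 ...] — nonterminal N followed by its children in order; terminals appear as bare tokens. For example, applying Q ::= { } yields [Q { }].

B
Q B
( B ) B
( Q ) B
( { B } ) B
( { Q } ) B
( { { } } ) B
( { { } } ) Q B
( { { } } ) ( ) B
( { { } } ) ( ) Q
( { { } } ) ( ) ( )

[B [Q ( [B [Q { [B [Q { }]] }]] )] [B [Q ( )] [B [Q ( )]]]]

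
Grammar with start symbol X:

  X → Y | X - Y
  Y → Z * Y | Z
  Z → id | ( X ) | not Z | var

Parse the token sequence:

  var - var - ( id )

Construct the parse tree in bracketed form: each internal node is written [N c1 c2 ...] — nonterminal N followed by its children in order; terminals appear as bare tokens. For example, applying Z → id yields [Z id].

[X [X [X [Y [Z var]]] - [Y [Z var]]] - [Y [Z ( [X [Y [Z id]]] )]]]

X
X - Y
X - Y - Y
Y - Y - Y
Z - Y - Y
var - Y - Y
var - Z - Y
var - var - Y
var - var - Z
var - var - ( X )
var - var - ( Y )
var - var - ( Z )
var - var - ( id )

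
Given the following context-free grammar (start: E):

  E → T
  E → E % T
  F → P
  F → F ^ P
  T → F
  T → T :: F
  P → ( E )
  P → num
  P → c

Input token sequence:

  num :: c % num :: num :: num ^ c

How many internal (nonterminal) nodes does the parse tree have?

19

[E [E [T [T [F [P num]]] :: [F [P c]]]] % [T [T [T [F [P num]]] :: [F [P num]]] :: [F [F [P num]] ^ [P c]]]]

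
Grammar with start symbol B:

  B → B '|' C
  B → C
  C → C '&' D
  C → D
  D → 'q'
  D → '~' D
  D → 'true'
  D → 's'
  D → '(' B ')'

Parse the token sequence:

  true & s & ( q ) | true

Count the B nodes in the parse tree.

3

[B [B [C [C [C [D true]] & [D s]] & [D ( [B [C [D q]]] )]]] | [C [D true]]]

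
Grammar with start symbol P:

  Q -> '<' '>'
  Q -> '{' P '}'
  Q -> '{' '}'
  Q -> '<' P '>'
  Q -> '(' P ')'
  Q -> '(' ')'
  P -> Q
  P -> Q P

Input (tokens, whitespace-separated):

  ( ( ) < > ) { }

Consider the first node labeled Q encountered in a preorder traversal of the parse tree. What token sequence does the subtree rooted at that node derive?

( ( ) < > )

[P [Q ( [P [Q ( )] [P [Q < >]]] )] [P [Q { }]]]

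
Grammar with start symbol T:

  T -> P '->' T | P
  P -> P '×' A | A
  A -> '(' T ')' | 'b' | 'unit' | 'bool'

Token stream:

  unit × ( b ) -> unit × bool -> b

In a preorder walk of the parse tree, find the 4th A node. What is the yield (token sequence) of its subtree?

unit

[T [P [P [A unit]] × [A ( [T [P [A b]]] )]] -> [T [P [P [A unit]] × [A bool]] -> [T [P [A b]]]]]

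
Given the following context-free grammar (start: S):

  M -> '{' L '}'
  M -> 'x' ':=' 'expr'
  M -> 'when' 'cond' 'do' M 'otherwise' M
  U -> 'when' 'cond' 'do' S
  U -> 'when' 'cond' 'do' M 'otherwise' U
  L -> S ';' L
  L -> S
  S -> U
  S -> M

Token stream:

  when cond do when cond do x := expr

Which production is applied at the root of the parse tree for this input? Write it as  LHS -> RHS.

S -> U

[S [U when cond do [S [U when cond do [S [M x := expr]]]]]]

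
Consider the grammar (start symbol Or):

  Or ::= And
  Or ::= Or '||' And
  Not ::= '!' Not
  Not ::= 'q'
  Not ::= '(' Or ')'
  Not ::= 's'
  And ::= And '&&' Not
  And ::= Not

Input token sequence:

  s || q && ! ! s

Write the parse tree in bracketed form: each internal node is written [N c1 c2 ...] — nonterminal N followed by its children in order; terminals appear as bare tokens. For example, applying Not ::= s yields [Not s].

Or
Or || And
And || And
Not || And
s || And
s || And && Not
s || Not && Not
s || q && Not
s || q && ! Not
s || q && ! ! Not
s || q && ! ! s

[Or [Or [And [Not s]]] || [And [And [Not q]] && [Not ! [Not ! [Not s]]]]]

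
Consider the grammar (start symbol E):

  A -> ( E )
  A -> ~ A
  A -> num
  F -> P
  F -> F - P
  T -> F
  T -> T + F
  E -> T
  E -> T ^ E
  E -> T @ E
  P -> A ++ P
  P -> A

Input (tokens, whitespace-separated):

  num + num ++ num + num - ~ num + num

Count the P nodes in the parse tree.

[E [T [T [T [T [F [P [A num]]]] + [F [P [A num] ++ [P [A num]]]]] + [F [F [P [A num]]] - [P [A ~ [A num]]]]] + [F [P [A num]]]]]

6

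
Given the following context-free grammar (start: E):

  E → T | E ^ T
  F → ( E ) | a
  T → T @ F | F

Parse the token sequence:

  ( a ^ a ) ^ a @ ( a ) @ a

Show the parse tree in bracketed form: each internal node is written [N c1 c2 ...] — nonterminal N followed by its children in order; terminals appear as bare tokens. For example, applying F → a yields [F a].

[E [E [T [F ( [E [E [T [F a]]] ^ [T [F a]]] )]]] ^ [T [T [T [F a]] @ [F ( [E [T [F a]]] )]] @ [F a]]]

E
E ^ T
T ^ T
F ^ T
( E ) ^ T
( E ^ T ) ^ T
( T ^ T ) ^ T
( F ^ T ) ^ T
( a ^ T ) ^ T
( a ^ F ) ^ T
( a ^ a ) ^ T
( a ^ a ) ^ T @ F
( a ^ a ) ^ T @ F @ F
( a ^ a ) ^ F @ F @ F
( a ^ a ) ^ a @ F @ F
( a ^ a ) ^ a @ ( E ) @ F
( a ^ a ) ^ a @ ( T ) @ F
( a ^ a ) ^ a @ ( F ) @ F
( a ^ a ) ^ a @ ( a ) @ F
( a ^ a ) ^ a @ ( a ) @ a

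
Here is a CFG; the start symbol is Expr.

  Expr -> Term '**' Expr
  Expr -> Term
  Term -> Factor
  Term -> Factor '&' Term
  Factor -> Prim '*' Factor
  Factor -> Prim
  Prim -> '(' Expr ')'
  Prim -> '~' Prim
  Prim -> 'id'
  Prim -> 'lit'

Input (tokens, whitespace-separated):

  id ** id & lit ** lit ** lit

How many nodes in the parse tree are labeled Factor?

[Expr [Term [Factor [Prim id]]] ** [Expr [Term [Factor [Prim id]] & [Term [Factor [Prim lit]]]] ** [Expr [Term [Factor [Prim lit]]] ** [Expr [Term [Factor [Prim lit]]]]]]]

5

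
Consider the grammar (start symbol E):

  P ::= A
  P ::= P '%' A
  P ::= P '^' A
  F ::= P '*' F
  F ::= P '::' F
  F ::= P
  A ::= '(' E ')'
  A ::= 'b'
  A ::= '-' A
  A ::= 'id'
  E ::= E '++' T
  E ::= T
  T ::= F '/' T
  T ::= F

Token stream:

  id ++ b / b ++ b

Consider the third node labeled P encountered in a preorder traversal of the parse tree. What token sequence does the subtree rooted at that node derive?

b

[E [E [E [T [F [P [A id]]]]] ++ [T [F [P [A b]]] / [T [F [P [A b]]]]]] ++ [T [F [P [A b]]]]]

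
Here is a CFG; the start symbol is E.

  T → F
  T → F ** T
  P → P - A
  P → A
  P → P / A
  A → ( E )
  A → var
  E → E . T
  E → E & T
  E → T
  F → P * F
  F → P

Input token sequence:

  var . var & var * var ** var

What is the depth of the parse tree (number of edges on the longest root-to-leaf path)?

7

[E [E [E [T [F [P [A var]]]]] . [T [F [P [A var]]]]] & [T [F [P [A var]] * [F [P [A var]]]] ** [T [F [P [A var]]]]]]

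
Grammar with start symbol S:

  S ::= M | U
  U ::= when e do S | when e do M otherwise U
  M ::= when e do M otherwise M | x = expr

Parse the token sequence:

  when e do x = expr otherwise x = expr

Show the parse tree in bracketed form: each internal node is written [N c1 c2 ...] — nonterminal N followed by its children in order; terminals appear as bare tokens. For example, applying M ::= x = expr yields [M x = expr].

S
M
when e do M otherwise M
when e do x = expr otherwise M
when e do x = expr otherwise x = expr

[S [M when e do [M x = expr] otherwise [M x = expr]]]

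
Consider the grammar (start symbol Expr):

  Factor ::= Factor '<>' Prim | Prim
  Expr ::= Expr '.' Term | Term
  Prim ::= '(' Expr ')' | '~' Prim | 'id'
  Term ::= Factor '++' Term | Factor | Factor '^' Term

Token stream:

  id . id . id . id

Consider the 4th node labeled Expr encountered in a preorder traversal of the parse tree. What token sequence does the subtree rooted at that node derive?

id

[Expr [Expr [Expr [Expr [Term [Factor [Prim id]]]] . [Term [Factor [Prim id]]]] . [Term [Factor [Prim id]]]] . [Term [Factor [Prim id]]]]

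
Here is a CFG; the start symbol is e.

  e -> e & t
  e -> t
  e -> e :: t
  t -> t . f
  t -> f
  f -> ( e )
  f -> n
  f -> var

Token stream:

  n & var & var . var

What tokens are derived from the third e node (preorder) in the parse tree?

n

[e [e [e [t [f n]]] & [t [f var]]] & [t [t [f var]] . [f var]]]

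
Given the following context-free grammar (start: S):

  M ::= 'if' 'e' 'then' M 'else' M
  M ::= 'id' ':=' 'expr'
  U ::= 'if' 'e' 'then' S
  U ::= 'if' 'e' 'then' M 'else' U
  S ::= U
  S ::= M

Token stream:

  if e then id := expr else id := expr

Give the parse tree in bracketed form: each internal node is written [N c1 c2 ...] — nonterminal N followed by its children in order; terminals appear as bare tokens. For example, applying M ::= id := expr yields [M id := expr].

S
M
if e then M else M
if e then id := expr else M
if e then id := expr else id := expr

[S [M if e then [M id := expr] else [M id := expr]]]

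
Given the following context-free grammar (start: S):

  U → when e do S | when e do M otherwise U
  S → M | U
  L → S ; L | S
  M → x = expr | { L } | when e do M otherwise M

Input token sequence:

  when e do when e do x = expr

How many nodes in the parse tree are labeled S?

3

[S [U when e do [S [U when e do [S [M x = expr]]]]]]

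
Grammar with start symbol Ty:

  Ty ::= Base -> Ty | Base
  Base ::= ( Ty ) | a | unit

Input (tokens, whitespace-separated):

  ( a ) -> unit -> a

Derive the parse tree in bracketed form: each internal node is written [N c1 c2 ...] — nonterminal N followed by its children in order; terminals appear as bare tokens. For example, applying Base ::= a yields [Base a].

[Ty [Base ( [Ty [Base a]] )] -> [Ty [Base unit] -> [Ty [Base a]]]]

Ty
Base -> Ty
( Ty ) -> Ty
( Base ) -> Ty
( a ) -> Ty
( a ) -> Base -> Ty
( a ) -> unit -> Ty
( a ) -> unit -> Base
( a ) -> unit -> a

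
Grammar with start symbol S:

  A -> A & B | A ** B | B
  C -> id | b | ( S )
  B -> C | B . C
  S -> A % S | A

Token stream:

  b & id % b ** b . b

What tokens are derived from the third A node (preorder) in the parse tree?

b ** b . b

[S [A [A [B [C b]]] & [B [C id]]] % [S [A [A [B [C b]]] ** [B [B [C b]] . [C b]]]]]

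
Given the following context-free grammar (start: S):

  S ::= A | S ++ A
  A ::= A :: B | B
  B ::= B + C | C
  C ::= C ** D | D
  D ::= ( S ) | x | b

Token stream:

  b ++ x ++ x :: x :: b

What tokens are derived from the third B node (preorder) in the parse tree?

[S [S [S [A [B [C [D b]]]]] ++ [A [B [C [D x]]]]] ++ [A [A [A [B [C [D x]]]] :: [B [C [D x]]]] :: [B [C [D b]]]]]

x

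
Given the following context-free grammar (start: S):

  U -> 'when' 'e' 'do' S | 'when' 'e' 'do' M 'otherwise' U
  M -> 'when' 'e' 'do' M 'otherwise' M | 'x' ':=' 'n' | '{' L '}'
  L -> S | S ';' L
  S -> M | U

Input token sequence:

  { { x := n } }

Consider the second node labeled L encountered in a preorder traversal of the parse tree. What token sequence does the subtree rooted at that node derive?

x := n

[S [M { [L [S [M { [L [S [M x := n]]] }]]] }]]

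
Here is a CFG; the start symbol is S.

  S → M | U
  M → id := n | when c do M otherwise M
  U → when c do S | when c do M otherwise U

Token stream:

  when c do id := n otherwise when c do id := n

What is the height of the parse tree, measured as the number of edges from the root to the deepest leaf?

[S [U when c do [M id := n] otherwise [U when c do [S [M id := n]]]]]

5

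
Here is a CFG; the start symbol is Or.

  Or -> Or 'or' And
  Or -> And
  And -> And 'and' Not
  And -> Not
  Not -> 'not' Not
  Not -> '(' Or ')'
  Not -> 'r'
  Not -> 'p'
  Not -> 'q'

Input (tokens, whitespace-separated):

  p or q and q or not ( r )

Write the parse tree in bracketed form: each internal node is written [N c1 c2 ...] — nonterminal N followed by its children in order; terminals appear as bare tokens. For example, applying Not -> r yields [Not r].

Or
Or or And
Or or And or And
And or And or And
Not or And or And
p or And or And
p or And and Not or And
p or Not and Not or And
p or q and Not or And
p or q and q or And
p or q and q or Not
p or q and q or not Not
p or q and q or not ( Or )
p or q and q or not ( And )
p or q and q or not ( Not )
p or q and q or not ( r )

[Or [Or [Or [And [Not p]]] or [And [And [Not q]] and [Not q]]] or [And [Not not [Not ( [Or [And [Not r]]] )]]]]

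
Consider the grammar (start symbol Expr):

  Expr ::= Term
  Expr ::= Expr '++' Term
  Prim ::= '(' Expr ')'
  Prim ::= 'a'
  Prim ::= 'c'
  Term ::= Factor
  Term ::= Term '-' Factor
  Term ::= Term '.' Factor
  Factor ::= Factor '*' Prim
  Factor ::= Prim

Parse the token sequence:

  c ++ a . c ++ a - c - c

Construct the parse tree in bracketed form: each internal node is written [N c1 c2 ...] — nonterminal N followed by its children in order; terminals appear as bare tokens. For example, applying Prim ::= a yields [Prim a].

Expr
Expr ++ Term
Expr ++ Term ++ Term
Term ++ Term ++ Term
Factor ++ Term ++ Term
Prim ++ Term ++ Term
c ++ Term ++ Term
c ++ Term . Factor ++ Term
c ++ Factor . Factor ++ Term
c ++ Prim . Factor ++ Term
c ++ a . Factor ++ Term
c ++ a . Prim ++ Term
c ++ a . c ++ Term
c ++ a . c ++ Term - Factor
c ++ a . c ++ Term - Factor - Factor
c ++ a . c ++ Factor - Factor - Factor
c ++ a . c ++ Prim - Factor - Factor
c ++ a . c ++ a - Factor - Factor
c ++ a . c ++ a - Prim - Factor
c ++ a . c ++ a - c - Factor
c ++ a . c ++ a - c - Prim
c ++ a . c ++ a - c - c

[Expr [Expr [Expr [Term [Factor [Prim c]]]] ++ [Term [Term [Factor [Prim a]]] . [Factor [Prim c]]]] ++ [Term [Term [Term [Factor [Prim a]]] - [Factor [Prim c]]] - [Factor [Prim c]]]]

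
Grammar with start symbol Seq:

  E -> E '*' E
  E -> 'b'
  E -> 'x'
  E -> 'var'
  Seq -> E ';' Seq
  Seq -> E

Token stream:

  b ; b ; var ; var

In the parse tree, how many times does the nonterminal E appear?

4

[Seq [E b] ; [Seq [E b] ; [Seq [E var] ; [Seq [E var]]]]]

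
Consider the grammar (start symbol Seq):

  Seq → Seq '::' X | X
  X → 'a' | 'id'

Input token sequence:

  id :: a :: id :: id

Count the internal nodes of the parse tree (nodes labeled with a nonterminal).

[Seq [Seq [Seq [Seq [X id]] :: [X a]] :: [X id]] :: [X id]]

8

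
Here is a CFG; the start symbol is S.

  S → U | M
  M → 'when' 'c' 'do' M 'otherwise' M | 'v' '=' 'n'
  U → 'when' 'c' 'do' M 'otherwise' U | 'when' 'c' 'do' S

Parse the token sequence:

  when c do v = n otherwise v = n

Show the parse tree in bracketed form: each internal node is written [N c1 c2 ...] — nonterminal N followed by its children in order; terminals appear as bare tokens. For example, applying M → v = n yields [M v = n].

[S [M when c do [M v = n] otherwise [M v = n]]]

S
M
when c do M otherwise M
when c do v = n otherwise M
when c do v = n otherwise v = n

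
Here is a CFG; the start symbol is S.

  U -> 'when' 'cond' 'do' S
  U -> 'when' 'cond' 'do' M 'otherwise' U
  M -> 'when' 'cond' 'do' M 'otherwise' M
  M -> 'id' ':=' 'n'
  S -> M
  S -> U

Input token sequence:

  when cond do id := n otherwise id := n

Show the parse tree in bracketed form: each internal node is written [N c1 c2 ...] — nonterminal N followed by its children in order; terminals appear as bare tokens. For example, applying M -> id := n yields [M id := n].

[S [M when cond do [M id := n] otherwise [M id := n]]]

S
M
when cond do M otherwise M
when cond do id := n otherwise M
when cond do id := n otherwise id := n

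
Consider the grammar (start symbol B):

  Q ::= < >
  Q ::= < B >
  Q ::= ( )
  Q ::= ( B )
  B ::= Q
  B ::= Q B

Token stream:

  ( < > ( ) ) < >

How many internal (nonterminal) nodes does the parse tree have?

[B [Q ( [B [Q < >] [B [Q ( )]]] )] [B [Q < >]]]

8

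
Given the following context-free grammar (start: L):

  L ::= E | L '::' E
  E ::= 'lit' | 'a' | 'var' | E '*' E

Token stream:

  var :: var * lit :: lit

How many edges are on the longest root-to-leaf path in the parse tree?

4

[L [L [L [E var]] :: [E [E var] * [E lit]]] :: [E lit]]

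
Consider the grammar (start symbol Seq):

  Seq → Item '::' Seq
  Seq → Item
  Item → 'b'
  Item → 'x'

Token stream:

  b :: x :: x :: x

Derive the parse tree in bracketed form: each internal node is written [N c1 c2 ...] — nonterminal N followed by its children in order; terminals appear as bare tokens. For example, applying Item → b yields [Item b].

[Seq [Item b] :: [Seq [Item x] :: [Seq [Item x] :: [Seq [Item x]]]]]

Seq
Item :: Seq
b :: Seq
b :: Item :: Seq
b :: x :: Seq
b :: x :: Item :: Seq
b :: x :: x :: Seq
b :: x :: x :: Item
b :: x :: x :: x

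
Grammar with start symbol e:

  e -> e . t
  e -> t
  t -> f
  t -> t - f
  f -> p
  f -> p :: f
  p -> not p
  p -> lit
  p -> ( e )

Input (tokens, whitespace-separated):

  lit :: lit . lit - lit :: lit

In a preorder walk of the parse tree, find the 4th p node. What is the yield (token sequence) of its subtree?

lit

[e [e [t [f [p lit] :: [f [p lit]]]]] . [t [t [f [p lit]]] - [f [p lit] :: [f [p lit]]]]]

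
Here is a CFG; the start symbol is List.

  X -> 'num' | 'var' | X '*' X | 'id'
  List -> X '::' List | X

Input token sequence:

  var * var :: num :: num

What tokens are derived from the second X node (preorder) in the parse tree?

[List [X [X var] * [X var]] :: [List [X num] :: [List [X num]]]]

var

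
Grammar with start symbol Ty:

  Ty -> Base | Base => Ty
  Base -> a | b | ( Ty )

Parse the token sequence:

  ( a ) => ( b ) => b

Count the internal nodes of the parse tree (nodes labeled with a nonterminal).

10

[Ty [Base ( [Ty [Base a]] )] => [Ty [Base ( [Ty [Base b]] )] => [Ty [Base b]]]]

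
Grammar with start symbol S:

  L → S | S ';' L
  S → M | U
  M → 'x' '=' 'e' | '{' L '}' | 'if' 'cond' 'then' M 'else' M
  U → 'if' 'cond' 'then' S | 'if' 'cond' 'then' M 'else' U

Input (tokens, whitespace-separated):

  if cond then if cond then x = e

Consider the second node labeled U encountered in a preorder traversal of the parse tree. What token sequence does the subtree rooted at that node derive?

[S [U if cond then [S [U if cond then [S [M x = e]]]]]]

if cond then x = e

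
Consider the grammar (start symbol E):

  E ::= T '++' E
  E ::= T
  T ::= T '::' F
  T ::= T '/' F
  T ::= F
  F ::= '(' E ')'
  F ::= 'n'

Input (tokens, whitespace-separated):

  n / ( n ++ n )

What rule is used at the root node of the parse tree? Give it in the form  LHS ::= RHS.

[E [T [T [F n]] / [F ( [E [T [F n]] ++ [E [T [F n]]]] )]]]

E ::= T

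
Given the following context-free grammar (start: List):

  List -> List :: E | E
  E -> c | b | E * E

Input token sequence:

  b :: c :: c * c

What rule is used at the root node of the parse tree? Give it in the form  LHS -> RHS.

List -> List :: E

[List [List [List [E b]] :: [E c]] :: [E [E c] * [E c]]]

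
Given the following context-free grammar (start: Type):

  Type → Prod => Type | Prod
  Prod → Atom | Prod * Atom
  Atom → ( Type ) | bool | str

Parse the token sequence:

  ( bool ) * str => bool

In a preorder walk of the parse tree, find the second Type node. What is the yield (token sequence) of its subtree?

bool

[Type [Prod [Prod [Atom ( [Type [Prod [Atom bool]]] )]] * [Atom str]] => [Type [Prod [Atom bool]]]]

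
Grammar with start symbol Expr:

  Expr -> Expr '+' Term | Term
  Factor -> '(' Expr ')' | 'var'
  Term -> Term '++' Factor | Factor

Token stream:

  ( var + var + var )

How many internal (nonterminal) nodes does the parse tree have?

[Expr [Term [Factor ( [Expr [Expr [Expr [Term [Factor var]]] + [Term [Factor var]]] + [Term [Factor var]]] )]]]

12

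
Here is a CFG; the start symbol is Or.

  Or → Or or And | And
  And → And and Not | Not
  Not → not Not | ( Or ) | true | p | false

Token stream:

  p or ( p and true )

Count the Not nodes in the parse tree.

[Or [Or [And [Not p]]] or [And [Not ( [Or [And [And [Not p]] and [Not true]]] )]]]

4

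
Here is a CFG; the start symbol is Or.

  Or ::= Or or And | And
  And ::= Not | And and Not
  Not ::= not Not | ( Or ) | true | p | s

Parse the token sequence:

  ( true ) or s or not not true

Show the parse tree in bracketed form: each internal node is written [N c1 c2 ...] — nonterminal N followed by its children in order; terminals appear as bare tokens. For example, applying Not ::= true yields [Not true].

Or
Or or And
Or or And or And
And or And or And
Not or And or And
( Or ) or And or And
( And ) or And or And
( Not ) or And or And
( true ) or And or And
( true ) or Not or And
( true ) or s or And
( true ) or s or Not
( true ) or s or not Not
( true ) or s or not not Not
( true ) or s or not not true

[Or [Or [Or [And [Not ( [Or [And [Not true]]] )]]] or [And [Not s]]] or [And [Not not [Not not [Not true]]]]]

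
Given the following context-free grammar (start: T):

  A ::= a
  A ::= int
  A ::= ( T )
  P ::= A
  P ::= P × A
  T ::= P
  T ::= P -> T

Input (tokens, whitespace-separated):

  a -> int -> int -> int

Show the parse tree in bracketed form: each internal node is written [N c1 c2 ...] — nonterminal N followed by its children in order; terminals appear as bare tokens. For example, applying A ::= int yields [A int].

T
P -> T
A -> T
a -> T
a -> P -> T
a -> A -> T
a -> int -> T
a -> int -> P -> T
a -> int -> A -> T
a -> int -> int -> T
a -> int -> int -> P
a -> int -> int -> A
a -> int -> int -> int

[T [P [A a]] -> [T [P [A int]] -> [T [P [A int]] -> [T [P [A int]]]]]]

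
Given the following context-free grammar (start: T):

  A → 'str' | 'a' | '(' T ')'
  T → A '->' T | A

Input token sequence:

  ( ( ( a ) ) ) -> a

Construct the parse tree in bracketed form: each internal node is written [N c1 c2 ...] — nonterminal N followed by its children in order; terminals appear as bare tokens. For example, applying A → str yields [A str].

[T [A ( [T [A ( [T [A ( [T [A a]] )]] )]] )] -> [T [A a]]]

T
A -> T
( T ) -> T
( A ) -> T
( ( T ) ) -> T
( ( A ) ) -> T
( ( ( T ) ) ) -> T
( ( ( A ) ) ) -> T
( ( ( a ) ) ) -> T
( ( ( a ) ) ) -> A
( ( ( a ) ) ) -> a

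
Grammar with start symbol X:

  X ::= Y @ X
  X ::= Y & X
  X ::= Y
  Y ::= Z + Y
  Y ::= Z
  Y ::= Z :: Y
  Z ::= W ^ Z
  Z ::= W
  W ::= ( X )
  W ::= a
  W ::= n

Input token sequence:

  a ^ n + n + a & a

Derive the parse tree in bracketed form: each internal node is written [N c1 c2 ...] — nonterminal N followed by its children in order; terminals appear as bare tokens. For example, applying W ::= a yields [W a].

[X [Y [Z [W a] ^ [Z [W n]]] + [Y [Z [W n]] + [Y [Z [W a]]]]] & [X [Y [Z [W a]]]]]

X
Y & X
Z + Y & X
W ^ Z + Y & X
a ^ Z + Y & X
a ^ W + Y & X
a ^ n + Y & X
a ^ n + Z + Y & X
a ^ n + W + Y & X
a ^ n + n + Y & X
a ^ n + n + Z & X
a ^ n + n + W & X
a ^ n + n + a & X
a ^ n + n + a & Y
a ^ n + n + a & Z
a ^ n + n + a & W
a ^ n + n + a & a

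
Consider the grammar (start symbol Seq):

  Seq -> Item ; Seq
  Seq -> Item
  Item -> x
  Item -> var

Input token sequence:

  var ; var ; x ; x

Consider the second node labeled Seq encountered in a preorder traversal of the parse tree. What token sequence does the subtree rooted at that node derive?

[Seq [Item var] ; [Seq [Item var] ; [Seq [Item x] ; [Seq [Item x]]]]]

var ; x ; x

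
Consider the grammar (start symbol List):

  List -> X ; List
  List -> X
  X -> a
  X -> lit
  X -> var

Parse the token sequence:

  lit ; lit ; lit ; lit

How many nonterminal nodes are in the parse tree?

8

[List [X lit] ; [List [X lit] ; [List [X lit] ; [List [X lit]]]]]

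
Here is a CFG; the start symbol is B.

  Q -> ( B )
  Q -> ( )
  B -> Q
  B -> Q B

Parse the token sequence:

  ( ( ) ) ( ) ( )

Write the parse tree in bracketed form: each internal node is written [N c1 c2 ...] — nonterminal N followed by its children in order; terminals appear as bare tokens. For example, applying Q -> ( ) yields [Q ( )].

B
Q B
( B ) B
( Q ) B
( ( ) ) B
( ( ) ) Q B
( ( ) ) ( ) B
( ( ) ) ( ) Q
( ( ) ) ( ) ( )

[B [Q ( [B [Q ( )]] )] [B [Q ( )] [B [Q ( )]]]]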